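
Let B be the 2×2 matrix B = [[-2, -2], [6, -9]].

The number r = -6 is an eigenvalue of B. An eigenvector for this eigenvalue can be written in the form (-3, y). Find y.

We need (B + 6I)v = 0.
B + 6I = [[4, -2], [6, -3]].
Row 1: (4)·-3 + (-2)·y = 0
Row 2: (6)·-3 + (-3)·y = 0
Solving gives y = -6.
Check: B·(-3, -6) = (18, 36) = -6·(-3, -6).

-6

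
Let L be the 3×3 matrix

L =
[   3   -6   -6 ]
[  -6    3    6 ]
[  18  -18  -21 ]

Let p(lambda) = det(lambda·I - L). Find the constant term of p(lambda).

81

p(lambda) = lambda^3 + 15·lambda^2 + 63·lambda + 81.
The constant term is 81.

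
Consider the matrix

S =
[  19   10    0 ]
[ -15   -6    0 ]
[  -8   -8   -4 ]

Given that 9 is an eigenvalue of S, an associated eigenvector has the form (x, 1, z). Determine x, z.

We need (S - 9I)v = 0.
S - 9I = [[10, 10, 0], [-15, -15, 0], [-8, -8, -13]].
Row 1: (10)·x + (10)·1 + (0)·z = 0
Row 2: (-15)·x + (-15)·1 + (0)·z = 0
Row 3: (-8)·x + (-8)·1 + (-13)·z = 0
Solving gives x = -1, z = 0.
Check: S·(-1, 1, 0) = (-9, 9, 0) = 9·(-1, 1, 0).

-1, 0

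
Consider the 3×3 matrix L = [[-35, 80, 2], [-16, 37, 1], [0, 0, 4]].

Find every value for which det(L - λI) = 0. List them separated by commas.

The characteristic polynomial is p(μ) = det(μI - L).
Expanding the 3×3 determinant: p(μ) = μ^3 - 6μ^2 - 7μ + 60.
Try μ = -3: p(-3) = 0, so -3 is a root.
Dividing by (μ + 3) leaves μ^2 - 9μ + 20.
The quadratic factors as (μ - 4)·(μ - 5).
Eigenvalues: -3, 4, 5.

-3, 4, 5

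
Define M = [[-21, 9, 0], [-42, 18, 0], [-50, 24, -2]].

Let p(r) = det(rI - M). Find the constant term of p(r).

p(r) = r^3 + 5r^2 + 6r.
The constant term is 0.

0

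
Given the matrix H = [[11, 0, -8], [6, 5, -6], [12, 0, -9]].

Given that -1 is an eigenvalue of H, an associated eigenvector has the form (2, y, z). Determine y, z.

We need (H + 1I)v = 0.
H + 1I = [[12, 0, -8], [6, 6, -6], [12, 0, -8]].
Row 1: (12)·2 + (0)·y + (-8)·z = 0
Row 2: (6)·2 + (6)·y + (-6)·z = 0
Row 3: (12)·2 + (0)·y + (-8)·z = 0
Solving gives y = 1, z = 3.
Check: H·(2, 1, 3) = (-2, -1, -3) = -1·(2, 1, 3).

1, 3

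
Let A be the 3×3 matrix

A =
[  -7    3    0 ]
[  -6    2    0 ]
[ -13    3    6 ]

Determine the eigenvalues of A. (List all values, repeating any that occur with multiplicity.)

The characteristic polynomial is p(λ) = det(λI - A).
Expanding the 3×3 determinant: p(λ) = λ^3 - λ^2 - 26λ - 24.
Since p(-4) = 0, λ = -4 is a root.
Factor out (λ + 4): p(λ) = (λ + 4)·(λ^2 - 5λ - 6).
The quadratic factors as (λ + 1)·(λ - 6).
Eigenvalues: -4, -1, 6.

-4, -1, 6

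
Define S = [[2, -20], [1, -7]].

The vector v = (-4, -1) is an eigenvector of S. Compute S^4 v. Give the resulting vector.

(-324, -81)

First find the eigenvalue: Sv = (12, 3) = -3·(-4, -1), so λ = -3.
Then S^4 v = λ^4·v = (-3)^4·(-4, -1) = 81·(-4, -1) = (-324, -81).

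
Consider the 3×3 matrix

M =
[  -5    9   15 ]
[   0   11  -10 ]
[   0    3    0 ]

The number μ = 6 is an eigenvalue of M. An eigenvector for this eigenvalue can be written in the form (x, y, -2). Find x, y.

-6, -4

We need (M - 6I)v = 0.
M - 6I = [[-11, 9, 15], [0, 5, -10], [0, 3, -6]].
Row 1: (-11)·x + (9)·y + (15)·-2 = 0
Row 2: (0)·x + (5)·y + (-10)·-2 = 0
Row 3: (0)·x + (3)·y + (-6)·-2 = 0
Solving gives x = -6, y = -4.
Check: M·(-6, -4, -2) = (-36, -24, -12) = 6·(-6, -4, -2).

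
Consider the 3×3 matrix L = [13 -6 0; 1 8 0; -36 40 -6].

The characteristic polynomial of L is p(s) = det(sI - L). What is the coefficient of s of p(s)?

-16

p(s) = s^3 - 15s^2 - 16s + 660.
The coefficient of s is -16.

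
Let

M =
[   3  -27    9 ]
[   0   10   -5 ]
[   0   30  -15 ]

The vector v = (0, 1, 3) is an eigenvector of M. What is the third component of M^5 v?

-9375

First find the eigenvalue: Mv = (0, -5, -15) = -5·(0, 1, 3), so λ = -5.
Then M^5 v = λ^5·v = (-5)^5·(0, 1, 3) = -3125·(0, 1, 3) = (0, -3125, -9375).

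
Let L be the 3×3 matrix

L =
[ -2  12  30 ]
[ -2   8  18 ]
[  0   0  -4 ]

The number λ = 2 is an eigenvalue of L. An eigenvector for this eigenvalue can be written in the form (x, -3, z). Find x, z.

We need (L - 2I)v = 0.
L - 2I = [[-4, 12, 30], [-2, 6, 18], [0, 0, -6]].
Row 1: (-4)·x + (12)·-3 + (30)·z = 0
Row 2: (-2)·x + (6)·-3 + (18)·z = 0
Row 3: (0)·x + (0)·-3 + (-6)·z = 0
Solving gives x = -9, z = 0.
Check: L·(-9, -3, 0) = (-18, -6, 0) = 2·(-9, -3, 0).

-9, 0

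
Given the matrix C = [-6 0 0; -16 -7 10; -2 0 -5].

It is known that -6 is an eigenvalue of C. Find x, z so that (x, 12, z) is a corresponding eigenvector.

3, 6

We need (C + 6I)v = 0.
C + 6I = [[0, 0, 0], [-16, -1, 10], [-2, 0, 1]].
Row 1: (0)·x + (0)·12 + (0)·z = 0
Row 2: (-16)·x + (-1)·12 + (10)·z = 0
Row 3: (-2)·x + (0)·12 + (1)·z = 0
Solving gives x = 3, z = 6.
Check: C·(3, 12, 6) = (-18, -72, -36) = -6·(3, 12, 6).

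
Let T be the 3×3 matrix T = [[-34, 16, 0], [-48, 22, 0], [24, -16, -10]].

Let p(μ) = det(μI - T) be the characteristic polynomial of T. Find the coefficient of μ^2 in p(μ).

The coefficient of μ^2 of det(μI - T) is −trace(T).
trace(T) = (-34) + (22) + (-10) = -22, so the coefficient is 22.

22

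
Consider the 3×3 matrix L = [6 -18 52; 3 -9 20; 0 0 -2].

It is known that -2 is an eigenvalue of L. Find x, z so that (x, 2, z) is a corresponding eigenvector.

We need (L + 2I)v = 0.
L + 2I = [[8, -18, 52], [3, -7, 20], [0, 0, 0]].
Row 1: (8)·x + (-18)·2 + (52)·z = 0
Row 2: (3)·x + (-7)·2 + (20)·z = 0
Row 3: (0)·x + (0)·2 + (0)·z = 0
Solving gives x = -2, z = 1.
Check: L·(-2, 2, 1) = (4, -4, -2) = -2·(-2, 2, 1).

-2, 1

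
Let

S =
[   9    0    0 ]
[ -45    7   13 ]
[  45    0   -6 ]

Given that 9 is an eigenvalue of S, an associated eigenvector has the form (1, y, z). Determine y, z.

-3, 3

We need (S - 9I)v = 0.
S - 9I = [[0, 0, 0], [-45, -2, 13], [45, 0, -15]].
Row 1: (0)·1 + (0)·y + (0)·z = 0
Row 2: (-45)·1 + (-2)·y + (13)·z = 0
Row 3: (45)·1 + (0)·y + (-15)·z = 0
Solving gives y = -3, z = 3.
Check: S·(1, -3, 3) = (9, -27, 27) = 9·(1, -3, 3).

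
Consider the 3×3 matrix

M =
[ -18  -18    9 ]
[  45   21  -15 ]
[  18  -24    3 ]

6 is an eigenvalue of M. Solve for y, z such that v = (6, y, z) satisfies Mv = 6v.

We need (M - 6I)v = 0.
M - 6I = [[-24, -18, 9], [45, 15, -15], [18, -24, -3]].
Row 1: (-24)·6 + (-18)·y + (9)·z = 0
Row 2: (45)·6 + (15)·y + (-15)·z = 0
Row 3: (18)·6 + (-24)·y + (-3)·z = 0
Solving gives y = 2, z = 20.
Check: M·(6, 2, 20) = (36, 12, 120) = 6·(6, 2, 20).

2, 20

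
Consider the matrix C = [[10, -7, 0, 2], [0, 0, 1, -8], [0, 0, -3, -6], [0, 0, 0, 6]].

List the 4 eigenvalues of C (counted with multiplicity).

-3, 0, 6, 10

C is upper triangular, so its eigenvalues are the diagonal entries.
Diagonal: 10, 0, -3, 6.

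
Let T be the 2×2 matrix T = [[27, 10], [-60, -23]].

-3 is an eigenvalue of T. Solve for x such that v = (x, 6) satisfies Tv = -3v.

We need (T + 3I)v = 0.
T + 3I = [[30, 10], [-60, -20]].
Row 1: (30)·x + (10)·6 = 0
Row 2: (-60)·x + (-20)·6 = 0
Solving gives x = -2.
Check: T·(-2, 6) = (6, -18) = -3·(-2, 6).

-2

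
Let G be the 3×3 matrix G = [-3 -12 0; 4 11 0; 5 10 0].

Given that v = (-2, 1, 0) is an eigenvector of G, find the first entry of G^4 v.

-162

First find the eigenvalue: Gv = (-6, 3, 0) = 3·(-2, 1, 0), so λ = 3.
Then G^4 v = λ^4·v = 3^4·(-2, 1, 0) = 81·(-2, 1, 0) = (-162, 81, 0).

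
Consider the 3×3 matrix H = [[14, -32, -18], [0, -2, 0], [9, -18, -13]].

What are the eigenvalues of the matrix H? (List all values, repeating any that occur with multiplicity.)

-4, -2, 5

The characteristic polynomial is p(r) = det(rI - H).
Expanding the 3×3 determinant: p(r) = r^3 + r^2 - 22r - 40.
Try r = -2: p(-2) = 0, so -2 is a root.
Factor out (r + 2): p(r) = (r + 2)·(r^2 - r - 20).
The quadratic factors as (r + 4)·(r - 5).
Eigenvalues: -4, -2, 5.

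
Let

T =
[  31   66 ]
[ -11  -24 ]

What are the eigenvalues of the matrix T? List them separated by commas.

-2, 9

det(T - μI) = (31 - μ)(-24 - μ) - (66)·(-11) = μ^2 - 7μ - 18.
This factors as (μ + 2)·(μ - 9) = 0.
Eigenvalues: -2, 9.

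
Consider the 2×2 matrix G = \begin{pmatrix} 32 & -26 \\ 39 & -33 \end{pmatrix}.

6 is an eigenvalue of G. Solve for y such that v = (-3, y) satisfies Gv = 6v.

We need (G - 6I)v = 0.
G - 6I = [[26, -26], [39, -39]].
Row 1: (26)·-3 + (-26)·y = 0
Row 2: (39)·-3 + (-39)·y = 0
Solving gives y = -3.
Check: G·(-3, -3) = (-18, -18) = 6·(-3, -3).

-3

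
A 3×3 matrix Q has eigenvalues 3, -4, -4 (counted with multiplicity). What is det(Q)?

48

det(Q) is the product of the eigenvalues: (3) · (-4) · (-4) = 48.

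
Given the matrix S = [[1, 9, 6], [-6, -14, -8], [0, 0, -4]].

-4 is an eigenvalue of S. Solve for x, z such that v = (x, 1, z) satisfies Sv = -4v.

We need (S + 4I)v = 0.
S + 4I = [[5, 9, 6], [-6, -10, -8], [0, 0, 0]].
Row 1: (5)·x + (9)·1 + (6)·z = 0
Row 2: (-6)·x + (-10)·1 + (-8)·z = 0
Row 3: (0)·x + (0)·1 + (0)·z = 0
Solving gives x = -3, z = 1.
Check: S·(-3, 1, 1) = (12, -4, -4) = -4·(-3, 1, 1).

-3, 1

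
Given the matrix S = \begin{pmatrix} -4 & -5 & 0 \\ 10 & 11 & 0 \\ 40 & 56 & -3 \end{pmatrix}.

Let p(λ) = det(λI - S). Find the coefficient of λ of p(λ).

-15

p(λ) = λ^3 - 4λ^2 - 15λ + 18.
The coefficient of λ is -15.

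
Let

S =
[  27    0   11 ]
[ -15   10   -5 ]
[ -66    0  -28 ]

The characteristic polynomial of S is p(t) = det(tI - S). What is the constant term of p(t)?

300

p(t) = t^3 - 9t^2 - 40t + 300.
The constant term is 300.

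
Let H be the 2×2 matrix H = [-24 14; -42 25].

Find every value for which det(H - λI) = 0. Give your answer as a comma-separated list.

det(H - μI) = (-24 - μ)(25 - μ) - (14)·(-42) = μ^2 - μ - 12.
This factors as (μ + 3)·(μ - 4) = 0.
Eigenvalues: -3, 4.

-3, 4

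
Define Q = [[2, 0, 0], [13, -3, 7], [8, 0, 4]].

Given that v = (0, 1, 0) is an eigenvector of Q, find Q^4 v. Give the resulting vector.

First find the eigenvalue: Qv = (0, -3, 0) = -3·(0, 1, 0), so λ = -3.
Then Q^4 v = λ^4·v = (-3)^4·(0, 1, 0) = 81·(0, 1, 0) = (0, 81, 0).

(0, 81, 0)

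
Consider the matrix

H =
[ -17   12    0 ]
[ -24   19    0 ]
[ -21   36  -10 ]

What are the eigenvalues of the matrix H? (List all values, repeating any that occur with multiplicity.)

Set up det(lambda·I - H) = 0.
Expanding along the first row, p(lambda) = lambda^3 + 8·lambda^2 - 55·lambda - 350.
Rational-root test: lambda = -5 gives p(-5) = 0.
Dividing by (lambda + 5) leaves lambda^2 + 3·lambda - 70.
The quadratic factors as (lambda + 10)·(lambda - 7).
Eigenvalues: -10, -5, 7.

-10, -5, 7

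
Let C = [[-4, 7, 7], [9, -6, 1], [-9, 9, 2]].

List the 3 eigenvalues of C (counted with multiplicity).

The characteristic polynomial is p(r) = det(rI - C).
Cofactor expansion gives p(r) = r^3 + 8r^2 - 5r - 84.
Rational-root test: r = 3 gives p(3) = 0.
Factor out (r - 3): p(r) = (r - 3)·(r^2 + 11r + 28).
The quadratic factors as (r + 7)·(r + 4).
Eigenvalues: -7, -4, 3.

-7, -4, 3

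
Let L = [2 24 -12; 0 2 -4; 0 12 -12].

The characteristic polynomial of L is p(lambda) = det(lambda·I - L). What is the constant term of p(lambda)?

-48

p(lambda) = lambda^3 + 8·lambda^2 + 4·lambda - 48.
The constant term is -48.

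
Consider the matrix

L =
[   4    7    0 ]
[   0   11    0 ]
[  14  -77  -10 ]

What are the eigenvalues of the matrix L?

The characteristic polynomial is p(λ) = det(λI - L).
Expanding the 3×3 determinant: p(λ) = λ^3 - 5λ^2 - 106λ + 440.
Try λ = 4: p(4) = 0, so 4 is a root.
Dividing by (λ - 4) leaves λ^2 - λ - 110.
The quadratic factors as (λ + 10)·(λ - 11).
Eigenvalues: -10, 4, 11.

-10, 4, 11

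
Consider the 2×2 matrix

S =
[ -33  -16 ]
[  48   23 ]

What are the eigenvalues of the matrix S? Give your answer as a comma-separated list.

det(S - tI) = (-33 - t)(23 - t) - (-16)·(48) = t^2 + 10t + 9.
This factors as (t + 9)·(t + 1) = 0.
Eigenvalues: -9, -1.

-9, -1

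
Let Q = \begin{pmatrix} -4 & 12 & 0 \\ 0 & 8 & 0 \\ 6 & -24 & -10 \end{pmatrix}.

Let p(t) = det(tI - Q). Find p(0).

p(0) = det(0·I − Q) = det(−Q) = (−1)^3·det(Q).
det(Q) = 320, so p(0) = -320.

-320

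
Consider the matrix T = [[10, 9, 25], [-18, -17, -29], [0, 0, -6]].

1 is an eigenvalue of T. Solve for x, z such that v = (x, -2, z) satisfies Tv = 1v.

We need (T - 1I)v = 0.
T - 1I = [[9, 9, 25], [-18, -18, -29], [0, 0, -7]].
Row 1: (9)·x + (9)·-2 + (25)·z = 0
Row 2: (-18)·x + (-18)·-2 + (-29)·z = 0
Row 3: (0)·x + (0)·-2 + (-7)·z = 0
Solving gives x = 2, z = 0.
Check: T·(2, -2, 0) = (2, -2, 0) = 1·(2, -2, 0).

2, 0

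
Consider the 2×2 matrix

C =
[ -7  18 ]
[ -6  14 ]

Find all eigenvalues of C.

det(C - tI) = (-7 - t)(14 - t) - (18)·(-6) = t^2 - 7t + 10.
This factors as (t - 2)·(t - 5) = 0.
Eigenvalues: 2, 5.

2, 5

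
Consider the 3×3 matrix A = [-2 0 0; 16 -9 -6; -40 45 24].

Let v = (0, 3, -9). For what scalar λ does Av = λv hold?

Compute Av: A·(0, 3, -9) = (0, 27, -81).
Since Av = λv, compare component 2: 27 = λ·3, so λ = 9.

9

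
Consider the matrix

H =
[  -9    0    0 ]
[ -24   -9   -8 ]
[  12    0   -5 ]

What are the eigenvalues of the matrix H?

-9, -9, -5

Set up det(λI - H) = 0.
Expanding the 3×3 determinant: p(λ) = λ^3 + 23λ^2 + 171λ + 405.
Since p(-5) = 0, λ = -5 is a root.
Factor out (λ + 5): p(λ) = (λ + 5)·(λ^2 + 18λ + 81).
The quadratic factor is (λ + 9)^2.
Eigenvalues: -9, -9, -5.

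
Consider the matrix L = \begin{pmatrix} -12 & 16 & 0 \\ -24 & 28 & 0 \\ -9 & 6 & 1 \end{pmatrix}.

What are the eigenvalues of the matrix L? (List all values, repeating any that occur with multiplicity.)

Compute the characteristic polynomial p(lambda) = det(lambda·I - L).
Expanding the 3×3 determinant: p(lambda) = lambda^3 - 17·lambda^2 + 64·lambda - 48.
Try lambda = 12: p(12) = 0, so 12 is a root.
Dividing by (lambda - 12) leaves lambda^2 - 5·lambda + 4.
The quadratic factors as (lambda - 1)·(lambda - 4).
Eigenvalues: 1, 4, 12.

1, 4, 12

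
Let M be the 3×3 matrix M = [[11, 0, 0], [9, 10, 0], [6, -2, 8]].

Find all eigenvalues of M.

8, 10, 11

M is lower triangular, so its eigenvalues are the diagonal entries.
Diagonal: 11, 10, 8.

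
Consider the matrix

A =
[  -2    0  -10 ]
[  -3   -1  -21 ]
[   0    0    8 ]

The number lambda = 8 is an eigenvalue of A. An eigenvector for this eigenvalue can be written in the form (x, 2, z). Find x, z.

We need (A - 8I)v = 0.
A - 8I = [[-10, 0, -10], [-3, -9, -21], [0, 0, 0]].
Row 1: (-10)·x + (0)·2 + (-10)·z = 0
Row 2: (-3)·x + (-9)·2 + (-21)·z = 0
Row 3: (0)·x + (0)·2 + (0)·z = 0
Solving gives x = 1, z = -1.
Check: A·(1, 2, -1) = (8, 16, -8) = 8·(1, 2, -1).

1, -1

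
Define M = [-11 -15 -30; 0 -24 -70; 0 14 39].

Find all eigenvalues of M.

-11, 4, 11

The characteristic polynomial is p(s) = det(sI - M).
Expanding along the first row, p(s) = s^3 - 4s^2 - 121s + 484.
Try s = 11: p(11) = 0, so 11 is a root.
Dividing by (s - 11) leaves s^2 + 7s - 44.
The quadratic factors as (s + 11)·(s - 4).
Eigenvalues: -11, 4, 11.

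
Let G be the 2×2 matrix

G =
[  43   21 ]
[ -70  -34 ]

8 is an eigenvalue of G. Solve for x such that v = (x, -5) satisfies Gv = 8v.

3

We need (G - 8I)v = 0.
G - 8I = [[35, 21], [-70, -42]].
Row 1: (35)·x + (21)·-5 = 0
Row 2: (-70)·x + (-42)·-5 = 0
Solving gives x = 3.
Check: G·(3, -5) = (24, -40) = 8·(3, -5).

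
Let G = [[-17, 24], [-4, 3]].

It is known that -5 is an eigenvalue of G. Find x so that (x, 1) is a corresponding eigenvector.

We need (G + 5I)v = 0.
G + 5I = [[-12, 24], [-4, 8]].
Row 1: (-12)·x + (24)·1 = 0
Row 2: (-4)·x + (8)·1 = 0
Solving gives x = 2.
Check: G·(2, 1) = (-10, -5) = -5·(2, 1).

2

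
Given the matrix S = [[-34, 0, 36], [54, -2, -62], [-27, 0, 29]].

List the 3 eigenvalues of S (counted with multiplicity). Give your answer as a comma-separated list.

The characteristic polynomial is p(t) = det(tI - S).
Expanding the 3×3 determinant: p(t) = t^3 + 7t^2 - 4t - 28.
Since p(-2) = 0, t = -2 is a root.
Dividing by (t + 2) leaves t^2 + 5t - 14.
The quadratic factors as (t + 7)·(t - 2).
Eigenvalues: -7, -2, 2.

-7, -2, 2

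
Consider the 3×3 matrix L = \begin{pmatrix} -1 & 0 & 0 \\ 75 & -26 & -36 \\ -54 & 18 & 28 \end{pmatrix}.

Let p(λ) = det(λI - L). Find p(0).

p(0) = det(0·I − L) = det(−L) = (−1)^3·det(L).
det(L) = 80, so p(0) = -80.

-80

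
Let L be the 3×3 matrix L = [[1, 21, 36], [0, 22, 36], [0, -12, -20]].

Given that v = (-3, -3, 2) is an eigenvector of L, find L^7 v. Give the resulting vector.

First find the eigenvalue: Lv = (6, 6, -4) = -2·(-3, -3, 2), so λ = -2.
Then L^7 v = λ^7·v = (-2)^7·(-3, -3, 2) = -128·(-3, -3, 2) = (384, 384, -256).

(384, 384, -256)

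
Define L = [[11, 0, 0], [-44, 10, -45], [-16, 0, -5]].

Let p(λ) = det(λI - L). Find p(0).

p(0) = det(0·I − L) = det(−L) = (−1)^3·det(L).
det(L) = -550, so p(0) = 550.

550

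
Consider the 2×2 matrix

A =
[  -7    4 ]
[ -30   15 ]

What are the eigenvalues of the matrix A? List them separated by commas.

3, 5

det(A - λI) = (-7 - λ)(15 - λ) - (4)·(-30) = λ^2 - 8λ + 15.
This factors as (λ - 3)·(λ - 5) = 0.
Eigenvalues: 3, 5.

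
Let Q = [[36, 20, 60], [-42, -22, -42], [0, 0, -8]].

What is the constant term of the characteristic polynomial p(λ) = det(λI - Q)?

p(0) = det(0·I − Q) = det(−Q) = (−1)^3·det(Q).
det(Q) = -384, so p(0) = 384.

384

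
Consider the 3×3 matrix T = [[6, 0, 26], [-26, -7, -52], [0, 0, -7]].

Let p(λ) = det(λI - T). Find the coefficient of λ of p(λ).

p(λ) = λ^3 + 8λ^2 - 35λ - 294.
The coefficient of λ is -35.

-35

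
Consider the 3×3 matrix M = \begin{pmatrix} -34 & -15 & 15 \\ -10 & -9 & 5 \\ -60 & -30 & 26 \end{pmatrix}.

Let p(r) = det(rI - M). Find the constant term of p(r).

144

p(r) = r^3 + 17r^2 + 88r + 144.
The constant term is 144.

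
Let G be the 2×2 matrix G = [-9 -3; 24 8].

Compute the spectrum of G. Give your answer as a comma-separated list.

-1, 0

det(G - λI) = (-9 - λ)(8 - λ) - (-3)·(24) = λ^2 + λ.
This factors as (λ + 1)·λ = 0.
Eigenvalues: -1, 0.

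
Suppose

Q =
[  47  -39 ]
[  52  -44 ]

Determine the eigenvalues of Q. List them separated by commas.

det(Q - rI) = (47 - r)(-44 - r) - (-39)·(52) = r^2 - 3r - 40.
This factors as (r + 5)·(r - 8) = 0.
Eigenvalues: -5, 8.

-5, 8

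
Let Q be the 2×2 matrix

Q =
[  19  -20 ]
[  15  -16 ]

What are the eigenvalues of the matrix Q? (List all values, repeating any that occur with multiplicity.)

-1, 4

det(Q - rI) = (19 - r)(-16 - r) - (-20)·(15) = r^2 - 3r - 4.
This factors as (r + 1)·(r - 4) = 0.
Eigenvalues: -1, 4.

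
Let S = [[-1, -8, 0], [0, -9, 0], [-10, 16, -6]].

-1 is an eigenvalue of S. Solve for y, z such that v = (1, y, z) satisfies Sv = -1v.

0, -2

We need (S + 1I)v = 0.
S + 1I = [[0, -8, 0], [0, -8, 0], [-10, 16, -5]].
Row 1: (0)·1 + (-8)·y + (0)·z = 0
Row 2: (0)·1 + (-8)·y + (0)·z = 0
Row 3: (-10)·1 + (16)·y + (-5)·z = 0
Solving gives y = 0, z = -2.
Check: S·(1, 0, -2) = (-1, 0, 2) = -1·(1, 0, -2).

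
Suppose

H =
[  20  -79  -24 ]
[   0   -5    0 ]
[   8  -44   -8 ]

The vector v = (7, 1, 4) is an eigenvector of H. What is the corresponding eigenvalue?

-5

Compute Hv: H·(7, 1, 4) = (-35, -5, -20).
Since Hv = λv, compare component 1: -35 = λ·7, so λ = -5.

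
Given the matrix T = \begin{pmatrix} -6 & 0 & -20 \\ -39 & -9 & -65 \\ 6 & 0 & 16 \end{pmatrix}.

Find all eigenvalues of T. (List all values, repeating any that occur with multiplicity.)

Set up det(tI - T) = 0.
Cofactor expansion gives p(t) = t^3 - t^2 - 66t + 216.
Try t = -9: p(-9) = 0, so -9 is a root.
Factor out (t + 9): p(t) = (t + 9)·(t^2 - 10t + 24).
The quadratic factors as (t - 4)·(t - 6).
Eigenvalues: -9, 4, 6.

-9, 4, 6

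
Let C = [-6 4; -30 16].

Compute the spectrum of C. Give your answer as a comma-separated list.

4, 6

det(C - rI) = (-6 - r)(16 - r) - (4)·(-30) = r^2 - 10r + 24.
This factors as (r - 4)·(r - 6) = 0.
Eigenvalues: 4, 6.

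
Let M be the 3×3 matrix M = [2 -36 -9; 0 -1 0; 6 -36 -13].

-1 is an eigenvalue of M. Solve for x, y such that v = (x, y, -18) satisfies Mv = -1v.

We need (M + 1I)v = 0.
M + 1I = [[3, -36, -9], [0, 0, 0], [6, -36, -12]].
Row 1: (3)·x + (-36)·y + (-9)·-18 = 0
Row 2: (0)·x + (0)·y + (0)·-18 = 0
Row 3: (6)·x + (-36)·y + (-12)·-18 = 0
Solving gives x = -18, y = 3.
Check: M·(-18, 3, -18) = (18, -3, 18) = -1·(-18, 3, -18).

-18, 3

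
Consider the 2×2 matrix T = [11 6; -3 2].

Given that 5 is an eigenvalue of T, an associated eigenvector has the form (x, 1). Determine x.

-1

We need (T - 5I)v = 0.
T - 5I = [[6, 6], [-3, -3]].
Row 1: (6)·x + (6)·1 = 0
Row 2: (-3)·x + (-3)·1 = 0
Solving gives x = -1.
Check: T·(-1, 1) = (-5, 5) = 5·(-1, 1).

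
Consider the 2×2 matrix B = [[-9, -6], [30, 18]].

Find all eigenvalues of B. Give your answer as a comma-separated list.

det(B - sI) = (-9 - s)(18 - s) - (-6)·(30) = s^2 - 9s + 18.
This factors as (s - 3)·(s - 6) = 0.
Eigenvalues: 3, 6.

3, 6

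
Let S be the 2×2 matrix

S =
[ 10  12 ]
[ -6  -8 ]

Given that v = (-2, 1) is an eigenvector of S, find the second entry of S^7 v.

First find the eigenvalue: Sv = (-8, 4) = 4·(-2, 1), so λ = 4.
Then S^7 v = λ^7·v = 4^7·(-2, 1) = 16384·(-2, 1) = (-32768, 16384).

16384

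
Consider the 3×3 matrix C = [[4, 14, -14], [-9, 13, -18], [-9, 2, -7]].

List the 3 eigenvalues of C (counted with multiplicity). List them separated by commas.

The characteristic polynomial is p(μ) = det(μI - C).
Expanding the 3×3 determinant: p(μ) = μ^3 - 10μ^2 - 31μ + 220.
Try μ = -5: p(-5) = 0, so -5 is a root.
Dividing by (μ + 5) leaves μ^2 - 15μ + 44.
The quadratic factors as (μ - 4)·(μ - 11).
Eigenvalues: -5, 4, 11.

-5, 4, 11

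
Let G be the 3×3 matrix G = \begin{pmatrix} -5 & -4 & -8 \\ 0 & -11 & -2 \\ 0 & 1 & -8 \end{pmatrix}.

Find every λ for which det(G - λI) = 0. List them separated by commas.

The characteristic polynomial is p(lambda) = det(lambda·I - G).
Cofactor expansion gives p(lambda) = lambda^3 + 24·lambda^2 + 185·lambda + 450.
Try lambda = -9: p(-9) = 0, so -9 is a root.
Factor out (lambda + 9): p(lambda) = (lambda + 9)·(lambda^2 + 15·lambda + 50).
The quadratic factors as (lambda + 10)·(lambda + 5).
Eigenvalues: -10, -9, -5.

-10, -9, -5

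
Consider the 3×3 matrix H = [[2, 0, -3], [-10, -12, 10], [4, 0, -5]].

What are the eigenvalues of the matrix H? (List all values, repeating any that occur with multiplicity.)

Compute the characteristic polynomial p(μ) = det(μI - H).
Expanding along the first row, p(μ) = μ^3 + 15μ^2 + 38μ + 24.
Rational-root test: μ = -12 gives p(-12) = 0.
Dividing by (μ + 12) leaves μ^2 + 3μ + 2.
The quadratic factors as (μ + 2)·(μ + 1).
Eigenvalues: -12, -2, -1.

-12, -2, -1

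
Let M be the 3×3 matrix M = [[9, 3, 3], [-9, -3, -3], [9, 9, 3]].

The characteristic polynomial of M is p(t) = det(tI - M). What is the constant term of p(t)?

0

p(t) = t^3 - 9t^2 + 18t.
The constant term is 0.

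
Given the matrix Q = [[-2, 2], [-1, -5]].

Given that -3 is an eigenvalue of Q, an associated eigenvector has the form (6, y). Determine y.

We need (Q + 3I)v = 0.
Q + 3I = [[1, 2], [-1, -2]].
Row 1: (1)·6 + (2)·y = 0
Row 2: (-1)·6 + (-2)·y = 0
Solving gives y = -3.
Check: Q·(6, -3) = (-18, 9) = -3·(6, -3).

-3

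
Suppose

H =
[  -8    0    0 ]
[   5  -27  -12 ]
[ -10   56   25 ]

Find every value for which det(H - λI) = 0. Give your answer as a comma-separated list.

Set up det(rI - H) = 0.
Expanding along the first row, p(r) = r^3 + 10r^2 + 13r - 24.
Rational-root test: r = 1 gives p(1) = 0.
Dividing by (r - 1) leaves r^2 + 11r + 24.
The quadratic factors as (r + 8)·(r + 3).
Eigenvalues: -8, -3, 1.

-8, -3, 1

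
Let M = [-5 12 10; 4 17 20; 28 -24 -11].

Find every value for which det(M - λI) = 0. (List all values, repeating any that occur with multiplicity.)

Set up det(sI - M) = 0.
Cofactor expansion gives p(s) = s^3 - s^2 - 65s - 63.
Since p(-1) = 0, s = -1 is a root.
Factor out (s + 1): p(s) = (s + 1)·(s^2 - 2s - 63).
The quadratic factors as (s + 7)·(s - 9).
Eigenvalues: -7, -1, 9.

-7, -1, 9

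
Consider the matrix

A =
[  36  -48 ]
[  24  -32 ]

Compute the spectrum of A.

det(A - sI) = (36 - s)(-32 - s) - (-48)·(24) = s^2 - 4s.
This factors as s·(s - 4) = 0.
Eigenvalues: 0, 4.

0, 4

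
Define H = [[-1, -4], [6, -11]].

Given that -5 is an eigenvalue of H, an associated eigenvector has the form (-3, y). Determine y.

We need (H + 5I)v = 0.
H + 5I = [[4, -4], [6, -6]].
Row 1: (4)·-3 + (-4)·y = 0
Row 2: (6)·-3 + (-6)·y = 0
Solving gives y = -3.
Check: H·(-3, -3) = (15, 15) = -5·(-3, -3).

-3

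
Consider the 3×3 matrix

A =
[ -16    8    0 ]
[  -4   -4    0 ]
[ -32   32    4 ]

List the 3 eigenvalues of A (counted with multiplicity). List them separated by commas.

-12, -8, 4

The characteristic polynomial is p(lambda) = det(lambda·I - A).
Expanding the 3×3 determinant: p(lambda) = lambda^3 + 16·lambda^2 + 16·lambda - 384.
Try lambda = 4: p(4) = 0, so 4 is a root.
Factor out (lambda - 4): p(lambda) = (lambda - 4)·(lambda^2 + 20·lambda + 96).
The quadratic factors as (lambda + 12)·(lambda + 8).
Eigenvalues: -12, -8, 4.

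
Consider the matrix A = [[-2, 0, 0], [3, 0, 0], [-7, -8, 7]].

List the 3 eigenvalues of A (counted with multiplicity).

A is lower triangular, so its eigenvalues are the diagonal entries.
Diagonal: -2, 0, 7.

-2, 0, 7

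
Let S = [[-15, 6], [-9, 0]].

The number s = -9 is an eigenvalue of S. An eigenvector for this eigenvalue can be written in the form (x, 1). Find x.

We need (S + 9I)v = 0.
S + 9I = [[-6, 6], [-9, 9]].
Row 1: (-6)·x + (6)·1 = 0
Row 2: (-9)·x + (9)·1 = 0
Solving gives x = 1.
Check: S·(1, 1) = (-9, -9) = -9·(1, 1).

1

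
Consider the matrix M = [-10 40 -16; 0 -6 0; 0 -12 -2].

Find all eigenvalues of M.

-10, -6, -2

Compute the characteristic polynomial p(s) = det(sI - M).
Cofactor expansion gives p(s) = s^3 + 18s^2 + 92s + 120.
Try s = -2: p(-2) = 0, so -2 is a root.
Dividing by (s + 2) leaves s^2 + 16s + 60.
The quadratic factors as (s + 10)·(s + 6).
Eigenvalues: -10, -6, -2.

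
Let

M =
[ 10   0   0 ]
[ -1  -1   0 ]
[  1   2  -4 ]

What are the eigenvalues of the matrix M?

-4, -1, 10

M is lower triangular, so its eigenvalues are the diagonal entries.
Diagonal: 10, -1, -4.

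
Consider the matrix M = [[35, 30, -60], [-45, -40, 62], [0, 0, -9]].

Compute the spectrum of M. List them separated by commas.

The characteristic polynomial is p(μ) = det(μI - M).
Expanding along the first row, p(μ) = μ^3 + 14μ^2 - 5μ - 450.
Rational-root test: μ = 5 gives p(5) = 0.
Dividing by (μ - 5) leaves μ^2 + 19μ + 90.
The quadratic factors as (μ + 10)·(μ + 9).
Eigenvalues: -10, -9, 5.

-10, -9, 5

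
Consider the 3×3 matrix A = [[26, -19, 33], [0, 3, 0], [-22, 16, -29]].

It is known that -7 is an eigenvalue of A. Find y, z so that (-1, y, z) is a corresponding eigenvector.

We need (A + 7I)v = 0.
A + 7I = [[33, -19, 33], [0, 10, 0], [-22, 16, -22]].
Row 1: (33)·-1 + (-19)·y + (33)·z = 0
Row 2: (0)·-1 + (10)·y + (0)·z = 0
Row 3: (-22)·-1 + (16)·y + (-22)·z = 0
Solving gives y = 0, z = 1.
Check: A·(-1, 0, 1) = (7, 0, -7) = -7·(-1, 0, 1).

0, 1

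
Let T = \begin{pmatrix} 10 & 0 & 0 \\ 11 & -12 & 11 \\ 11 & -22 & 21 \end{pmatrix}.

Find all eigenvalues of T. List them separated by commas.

The characteristic polynomial is p(λ) = det(λI - T).
Expanding the 3×3 determinant: p(λ) = λ^3 - 19λ^2 + 80λ + 100.
Rational-root test: λ = -1 gives p(-1) = 0.
Dividing by (λ + 1) leaves λ^2 - 20λ + 100.
The quadratic factor is (λ - 10)^2.
Eigenvalues: -1, 10, 10.

-1, 10, 10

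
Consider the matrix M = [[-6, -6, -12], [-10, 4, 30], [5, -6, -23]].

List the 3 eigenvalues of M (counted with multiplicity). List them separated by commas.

Set up det(lambda·I - M) = 0.
Expanding the 3×3 determinant: p(lambda) = lambda^3 + 25·lambda^2 + 202·lambda + 528.
Rational-root test: lambda = -8 gives p(-8) = 0.
Dividing by (lambda + 8) leaves lambda^2 + 17·lambda + 66.
The quadratic factors as (lambda + 11)·(lambda + 6).
Eigenvalues: -11, -8, -6.

-11, -8, -6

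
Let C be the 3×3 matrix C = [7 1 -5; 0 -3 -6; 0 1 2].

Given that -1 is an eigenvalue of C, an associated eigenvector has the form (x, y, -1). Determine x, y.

We need (C + 1I)v = 0.
C + 1I = [[8, 1, -5], [0, -2, -6], [0, 1, 3]].
Row 1: (8)·x + (1)·y + (-5)·-1 = 0
Row 2: (0)·x + (-2)·y + (-6)·-1 = 0
Row 3: (0)·x + (1)·y + (3)·-1 = 0
Solving gives x = -1, y = 3.
Check: C·(-1, 3, -1) = (1, -3, 1) = -1·(-1, 3, -1).

-1, 3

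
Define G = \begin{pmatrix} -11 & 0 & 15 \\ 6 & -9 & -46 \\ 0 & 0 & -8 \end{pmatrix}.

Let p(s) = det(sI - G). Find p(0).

p(0) = det(0·I − G) = det(−G) = (−1)^3·det(G).
det(G) = -792, so p(0) = 792.

792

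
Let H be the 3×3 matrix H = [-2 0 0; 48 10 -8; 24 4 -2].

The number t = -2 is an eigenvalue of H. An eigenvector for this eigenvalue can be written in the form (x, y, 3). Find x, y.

-1, 6

We need (H + 2I)v = 0.
H + 2I = [[0, 0, 0], [48, 12, -8], [24, 4, 0]].
Row 1: (0)·x + (0)·y + (0)·3 = 0
Row 2: (48)·x + (12)·y + (-8)·3 = 0
Row 3: (24)·x + (4)·y + (0)·3 = 0
Solving gives x = -1, y = 6.
Check: H·(-1, 6, 3) = (2, -12, -6) = -2·(-1, 6, 3).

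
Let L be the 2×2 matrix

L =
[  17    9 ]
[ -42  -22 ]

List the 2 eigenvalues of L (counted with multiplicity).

det(L - μI) = (17 - μ)(-22 - μ) - (9)·(-42) = μ^2 + 5μ + 4.
This factors as (μ + 4)·(μ + 1) = 0.
Eigenvalues: -4, -1.

-4, -1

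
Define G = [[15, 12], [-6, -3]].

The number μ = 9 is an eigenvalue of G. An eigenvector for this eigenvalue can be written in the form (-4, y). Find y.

2

We need (G - 9I)v = 0.
G - 9I = [[6, 12], [-6, -12]].
Row 1: (6)·-4 + (12)·y = 0
Row 2: (-6)·-4 + (-12)·y = 0
Solving gives y = 2.
Check: G·(-4, 2) = (-36, 18) = 9·(-4, 2).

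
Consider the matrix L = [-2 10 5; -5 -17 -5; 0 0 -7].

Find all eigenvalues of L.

-12, -7, -7

Compute the characteristic polynomial p(λ) = det(λI - L).
Cofactor expansion gives p(λ) = λ^3 + 26λ^2 + 217λ + 588.
Rational-root test: λ = -7 gives p(-7) = 0.
Factor out (λ + 7): p(λ) = (λ + 7)·(λ^2 + 19λ + 84).
The quadratic factors as (λ + 12)·(λ + 7).
Eigenvalues: -12, -7, -7.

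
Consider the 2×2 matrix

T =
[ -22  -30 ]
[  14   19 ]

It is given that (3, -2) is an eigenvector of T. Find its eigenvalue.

Compute Tv: T·(3, -2) = (-6, 4).
Since Tv = λv, compare component 1: -6 = λ·3, so λ = -2.

-2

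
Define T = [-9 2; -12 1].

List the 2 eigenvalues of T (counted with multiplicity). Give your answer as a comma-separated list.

-5, -3

det(T - tI) = (-9 - t)(1 - t) - (2)·(-12) = t^2 + 8t + 15.
This factors as (t + 5)·(t + 3) = 0.
Eigenvalues: -5, -3.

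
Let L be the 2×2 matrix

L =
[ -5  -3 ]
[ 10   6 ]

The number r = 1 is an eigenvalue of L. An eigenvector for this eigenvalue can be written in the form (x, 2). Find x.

-1

We need (L - 1I)v = 0.
L - 1I = [[-6, -3], [10, 5]].
Row 1: (-6)·x + (-3)·2 = 0
Row 2: (10)·x + (5)·2 = 0
Solving gives x = -1.
Check: L·(-1, 2) = (-1, 2) = 1·(-1, 2).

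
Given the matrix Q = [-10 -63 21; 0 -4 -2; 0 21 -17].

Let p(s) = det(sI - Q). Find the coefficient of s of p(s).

p(s) = s^3 + 31s^2 + 320s + 1100.
The coefficient of s is 320.

320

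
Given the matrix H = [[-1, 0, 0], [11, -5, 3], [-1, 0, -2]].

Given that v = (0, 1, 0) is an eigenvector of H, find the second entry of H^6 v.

15625

First find the eigenvalue: Hv = (0, -5, 0) = -5·(0, 1, 0), so λ = -5.
Then H^6 v = λ^6·v = (-5)^6·(0, 1, 0) = 15625·(0, 1, 0) = (0, 15625, 0).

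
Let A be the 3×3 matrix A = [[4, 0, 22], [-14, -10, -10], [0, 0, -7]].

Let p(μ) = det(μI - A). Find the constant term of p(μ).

p(μ) = μ^3 + 13μ^2 + 2μ - 280.
The constant term is -280.

-280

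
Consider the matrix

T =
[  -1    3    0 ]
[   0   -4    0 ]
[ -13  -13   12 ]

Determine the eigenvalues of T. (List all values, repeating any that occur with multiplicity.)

-4, -1, 12

Compute the characteristic polynomial p(lambda) = det(lambda·I - T).
Expanding the 3×3 determinant: p(lambda) = lambda^3 - 7·lambda^2 - 56·lambda - 48.
Rational-root test: lambda = -1 gives p(-1) = 0.
Dividing by (lambda + 1) leaves lambda^2 - 8·lambda - 48.
The quadratic factors as (lambda + 4)·(lambda - 12).
Eigenvalues: -4, -1, 12.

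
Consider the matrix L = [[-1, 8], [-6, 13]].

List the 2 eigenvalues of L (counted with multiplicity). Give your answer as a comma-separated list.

5, 7

det(L - μI) = (-1 - μ)(13 - μ) - (8)·(-6) = μ^2 - 12μ + 35.
This factors as (μ - 5)·(μ - 7) = 0.
Eigenvalues: 5, 7.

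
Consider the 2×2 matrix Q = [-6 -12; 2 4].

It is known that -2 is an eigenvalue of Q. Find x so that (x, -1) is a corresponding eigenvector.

We need (Q + 2I)v = 0.
Q + 2I = [[-4, -12], [2, 6]].
Row 1: (-4)·x + (-12)·-1 = 0
Row 2: (2)·x + (6)·-1 = 0
Solving gives x = 3.
Check: Q·(3, -1) = (-6, 2) = -2·(3, -1).

3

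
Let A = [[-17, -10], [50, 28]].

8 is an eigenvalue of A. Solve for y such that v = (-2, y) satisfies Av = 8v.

5

We need (A - 8I)v = 0.
A - 8I = [[-25, -10], [50, 20]].
Row 1: (-25)·-2 + (-10)·y = 0
Row 2: (50)·-2 + (20)·y = 0
Solving gives y = 5.
Check: A·(-2, 5) = (-16, 40) = 8·(-2, 5).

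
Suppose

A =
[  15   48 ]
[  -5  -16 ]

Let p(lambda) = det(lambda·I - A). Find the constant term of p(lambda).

0

p(lambda) = lambda^2 + lambda.
The constant term is 0.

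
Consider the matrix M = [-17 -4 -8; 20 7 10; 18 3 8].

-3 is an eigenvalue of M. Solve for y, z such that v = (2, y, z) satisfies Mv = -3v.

-1, -3

We need (M + 3I)v = 0.
M + 3I = [[-14, -4, -8], [20, 10, 10], [18, 3, 11]].
Row 1: (-14)·2 + (-4)·y + (-8)·z = 0
Row 2: (20)·2 + (10)·y + (10)·z = 0
Row 3: (18)·2 + (3)·y + (11)·z = 0
Solving gives y = -1, z = -3.
Check: M·(2, -1, -3) = (-6, 3, 9) = -3·(2, -1, -3).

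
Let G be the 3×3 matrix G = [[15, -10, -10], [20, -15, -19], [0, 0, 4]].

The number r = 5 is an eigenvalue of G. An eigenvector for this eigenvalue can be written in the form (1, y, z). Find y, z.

We need (G - 5I)v = 0.
G - 5I = [[10, -10, -10], [20, -20, -19], [0, 0, -1]].
Row 1: (10)·1 + (-10)·y + (-10)·z = 0
Row 2: (20)·1 + (-20)·y + (-19)·z = 0
Row 3: (0)·1 + (0)·y + (-1)·z = 0
Solving gives y = 1, z = 0.
Check: G·(1, 1, 0) = (5, 5, 0) = 5·(1, 1, 0).

1, 0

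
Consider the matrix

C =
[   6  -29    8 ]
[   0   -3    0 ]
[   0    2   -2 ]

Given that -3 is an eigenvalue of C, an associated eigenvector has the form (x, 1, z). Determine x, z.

We need (C + 3I)v = 0.
C + 3I = [[9, -29, 8], [0, 0, 0], [0, 2, 1]].
Row 1: (9)·x + (-29)·1 + (8)·z = 0
Row 2: (0)·x + (0)·1 + (0)·z = 0
Row 3: (0)·x + (2)·1 + (1)·z = 0
Solving gives x = 5, z = -2.
Check: C·(5, 1, -2) = (-15, -3, 6) = -3·(5, 1, -2).

5, -2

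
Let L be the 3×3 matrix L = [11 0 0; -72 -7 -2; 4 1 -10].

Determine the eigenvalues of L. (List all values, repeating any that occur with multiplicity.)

Set up det(μI - L) = 0.
Expanding along the first row, p(μ) = μ^3 + 6μ^2 - 115μ - 792.
Try μ = 11: p(11) = 0, so 11 is a root.
Dividing by (μ - 11) leaves μ^2 + 17μ + 72.
The quadratic factors as (μ + 9)·(μ + 8).
Eigenvalues: -9, -8, 11.

-9, -8, 11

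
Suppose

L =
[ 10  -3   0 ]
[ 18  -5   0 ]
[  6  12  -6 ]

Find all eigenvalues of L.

-6, 1, 4

Set up det(rI - L) = 0.
Expanding the 3×3 determinant: p(r) = r^3 + r^2 - 26r + 24.
Rational-root test: r = 1 gives p(1) = 0.
Factor out (r - 1): p(r) = (r - 1)·(r^2 + 2r - 24).
The quadratic factors as (r + 6)·(r - 4).
Eigenvalues: -6, 1, 4.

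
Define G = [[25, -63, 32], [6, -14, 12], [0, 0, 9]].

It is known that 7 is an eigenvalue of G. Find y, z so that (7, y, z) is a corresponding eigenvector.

2, 0

We need (G - 7I)v = 0.
G - 7I = [[18, -63, 32], [6, -21, 12], [0, 0, 2]].
Row 1: (18)·7 + (-63)·y + (32)·z = 0
Row 2: (6)·7 + (-21)·y + (12)·z = 0
Row 3: (0)·7 + (0)·y + (2)·z = 0
Solving gives y = 2, z = 0.
Check: G·(7, 2, 0) = (49, 14, 0) = 7·(7, 2, 0).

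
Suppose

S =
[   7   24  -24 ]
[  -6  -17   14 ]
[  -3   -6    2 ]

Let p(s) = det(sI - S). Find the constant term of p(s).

p(s) = s^3 + 8s^2 + 17s + 10.
The constant term is 10.

10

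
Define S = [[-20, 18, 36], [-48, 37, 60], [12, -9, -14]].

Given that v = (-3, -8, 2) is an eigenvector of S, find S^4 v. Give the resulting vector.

First find the eigenvalue: Sv = (-12, -32, 8) = 4·(-3, -8, 2), so λ = 4.
Then S^4 v = λ^4·v = 4^4·(-3, -8, 2) = 256·(-3, -8, 2) = (-768, -2048, 512).

(-768, -2048, 512)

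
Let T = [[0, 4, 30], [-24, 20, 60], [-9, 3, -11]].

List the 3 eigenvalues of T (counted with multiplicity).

The characteristic polynomial is p(μ) = det(μI - T).
Expanding along the first row, p(μ) = μ^3 - 9μ^2 - 34μ - 24.
Since p(-1) = 0, μ = -1 is a root.
Dividing by (μ + 1) leaves μ^2 - 10μ - 24.
The quadratic factors as (μ + 2)·(μ - 12).
Eigenvalues: -2, -1, 12.

-2, -1, 12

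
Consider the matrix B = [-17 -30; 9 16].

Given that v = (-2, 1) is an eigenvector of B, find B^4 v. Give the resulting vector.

(-32, 16)

First find the eigenvalue: Bv = (4, -2) = -2·(-2, 1), so λ = -2.
Then B^4 v = λ^4·v = (-2)^4·(-2, 1) = 16·(-2, 1) = (-32, 16).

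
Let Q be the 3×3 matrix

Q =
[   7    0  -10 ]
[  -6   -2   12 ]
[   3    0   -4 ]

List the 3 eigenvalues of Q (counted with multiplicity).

Compute the characteristic polynomial p(μ) = det(μI - Q).
Expanding along the first row, p(μ) = μ^3 - μ^2 - 4μ + 4.
Rational-root test: μ = 1 gives p(1) = 0.
Dividing by (μ - 1) leaves μ^2 - 4.
The quadratic factors as (μ + 2)·(μ - 2).
Eigenvalues: -2, 1, 2.

-2, 1, 2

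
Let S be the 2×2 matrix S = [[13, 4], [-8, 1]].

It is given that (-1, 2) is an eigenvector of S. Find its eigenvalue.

5

Compute Sv: S·(-1, 2) = (-5, 10).
Since Sv = λv, compare component 1: -5 = λ·-1, so λ = 5.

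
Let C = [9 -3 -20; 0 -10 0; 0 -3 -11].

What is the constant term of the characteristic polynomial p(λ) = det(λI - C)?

p(0) = det(0·I − C) = det(−C) = (−1)^3·det(C).
det(C) = 990, so p(0) = -990.

-990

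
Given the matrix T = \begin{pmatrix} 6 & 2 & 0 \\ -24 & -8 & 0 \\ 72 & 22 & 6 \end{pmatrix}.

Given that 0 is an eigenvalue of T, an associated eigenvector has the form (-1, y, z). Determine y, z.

3, 1

We need (T)v = 0.
T = [[6, 2, 0], [-24, -8, 0], [72, 22, 6]].
Row 1: (6)·-1 + (2)·y + (0)·z = 0
Row 2: (-24)·-1 + (-8)·y + (0)·z = 0
Row 3: (72)·-1 + (22)·y + (6)·z = 0
Solving gives y = 3, z = 1.
Check: T·(-1, 3, 1) = (0, 0, 0) = 0·(-1, 3, 1).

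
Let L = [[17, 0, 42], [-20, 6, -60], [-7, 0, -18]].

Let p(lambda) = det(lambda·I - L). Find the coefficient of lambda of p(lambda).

-18

p(lambda) = lambda^3 - 5·lambda^2 - 18·lambda + 72.
The coefficient of lambda is -18.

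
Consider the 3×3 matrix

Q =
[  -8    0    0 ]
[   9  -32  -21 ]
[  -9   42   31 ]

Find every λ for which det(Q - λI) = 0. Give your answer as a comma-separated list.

-11, -8, 10

Compute the characteristic polynomial p(μ) = det(μI - Q).
Cofactor expansion gives p(μ) = μ^3 + 9μ^2 - 102μ - 880.
Since p(-8) = 0, μ = -8 is a root.
Dividing by (μ + 8) leaves μ^2 + μ - 110.
The quadratic factors as (μ + 11)·(μ - 10).
Eigenvalues: -11, -8, 10.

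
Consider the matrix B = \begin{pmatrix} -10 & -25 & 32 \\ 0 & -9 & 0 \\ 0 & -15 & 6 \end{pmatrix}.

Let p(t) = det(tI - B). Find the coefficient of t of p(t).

-24

p(t) = t^3 + 13t^2 - 24t - 540.
The coefficient of t is -24.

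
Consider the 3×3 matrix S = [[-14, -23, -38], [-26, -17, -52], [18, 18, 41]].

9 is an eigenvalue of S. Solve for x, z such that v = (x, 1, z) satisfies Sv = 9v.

We need (S - 9I)v = 0.
S - 9I = [[-23, -23, -38], [-26, -26, -52], [18, 18, 32]].
Row 1: (-23)·x + (-23)·1 + (-38)·z = 0
Row 2: (-26)·x + (-26)·1 + (-52)·z = 0
Row 3: (18)·x + (18)·1 + (32)·z = 0
Solving gives x = -1, z = 0.
Check: S·(-1, 1, 0) = (-9, 9, 0) = 9·(-1, 1, 0).

-1, 0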